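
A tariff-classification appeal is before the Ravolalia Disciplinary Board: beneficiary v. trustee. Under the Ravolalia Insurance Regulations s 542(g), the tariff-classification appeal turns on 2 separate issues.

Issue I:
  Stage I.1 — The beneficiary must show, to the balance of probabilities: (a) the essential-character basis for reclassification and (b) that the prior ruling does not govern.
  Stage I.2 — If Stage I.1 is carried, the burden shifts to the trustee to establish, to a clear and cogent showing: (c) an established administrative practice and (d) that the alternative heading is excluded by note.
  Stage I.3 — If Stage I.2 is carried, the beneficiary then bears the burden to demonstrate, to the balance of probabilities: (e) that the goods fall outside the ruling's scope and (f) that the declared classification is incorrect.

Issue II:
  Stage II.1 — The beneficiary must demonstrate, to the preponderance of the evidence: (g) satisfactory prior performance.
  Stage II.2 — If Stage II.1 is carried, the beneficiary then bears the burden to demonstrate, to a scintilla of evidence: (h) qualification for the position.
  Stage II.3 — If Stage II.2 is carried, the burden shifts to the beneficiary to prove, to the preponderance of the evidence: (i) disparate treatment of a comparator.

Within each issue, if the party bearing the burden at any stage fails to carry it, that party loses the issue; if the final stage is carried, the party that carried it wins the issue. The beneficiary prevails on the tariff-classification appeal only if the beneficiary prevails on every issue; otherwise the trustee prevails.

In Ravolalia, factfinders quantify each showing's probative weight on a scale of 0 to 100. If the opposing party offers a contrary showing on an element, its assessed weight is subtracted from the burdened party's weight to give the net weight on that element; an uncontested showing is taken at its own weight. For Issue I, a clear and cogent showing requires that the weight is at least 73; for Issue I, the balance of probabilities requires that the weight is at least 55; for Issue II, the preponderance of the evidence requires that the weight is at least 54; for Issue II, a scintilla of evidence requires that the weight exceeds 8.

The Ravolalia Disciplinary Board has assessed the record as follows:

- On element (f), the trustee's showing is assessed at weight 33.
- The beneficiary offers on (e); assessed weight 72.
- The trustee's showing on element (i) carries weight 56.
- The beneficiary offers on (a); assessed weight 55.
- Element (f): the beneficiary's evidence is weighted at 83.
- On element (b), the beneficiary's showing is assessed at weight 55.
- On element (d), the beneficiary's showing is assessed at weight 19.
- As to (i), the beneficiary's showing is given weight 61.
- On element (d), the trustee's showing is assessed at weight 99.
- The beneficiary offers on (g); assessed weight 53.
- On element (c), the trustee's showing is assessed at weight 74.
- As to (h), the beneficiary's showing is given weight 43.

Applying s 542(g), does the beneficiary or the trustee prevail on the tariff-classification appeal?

trustee

— Issue I —
At Stage I.1 the beneficiary must meet the balance of probabilities (weight is at least 55): on (a) the weight is 55, ≥ 55, so (a) meets the standard; on (b) the weight is 55, ≥ 55, so (b) meets the standard.
  Stage I.1 carried; the burden shifts to the trustee.
At Stage I.2 the trustee must meet a clear and cogent showing (weight is at least 73): on (c) the weight is 74, ≥ 73, so (c) meets the standard; on (d) the weight is 99 less the opposing 19 gives net 80, ≥ 73, so (d) meets the standard.
  All elements met. The burden passes to the beneficiary.
At Stage I.3 the beneficiary must meet the balance of probabilities (weight is at least 55): on (e) the weight is 72, ≥ 55, so (e) meets the standard; on (f) the weight is 83 less the opposing 33 gives net 50, which does not reach 55, so (f) does not meet the standard.
  Not every element is met, so the beneficiary fails to carry Stage I.3.
The analysis ends at Stage I.3; the trustee prevails on this issue.
— Issue II —
At Stage II.1 the beneficiary must meet the preponderance of the evidence (weight is at least 54): on (g) the weight is 53, which does not reach 54, so (g) does not meet the standard.
  Stage II.1 not carried; the beneficiary fails its burden.
So the trustee prevails on this issue.
Per-issue: Issue I → trustee; Issue II → trustee. The beneficiary must prevail on every issue; overall, the trustee prevails.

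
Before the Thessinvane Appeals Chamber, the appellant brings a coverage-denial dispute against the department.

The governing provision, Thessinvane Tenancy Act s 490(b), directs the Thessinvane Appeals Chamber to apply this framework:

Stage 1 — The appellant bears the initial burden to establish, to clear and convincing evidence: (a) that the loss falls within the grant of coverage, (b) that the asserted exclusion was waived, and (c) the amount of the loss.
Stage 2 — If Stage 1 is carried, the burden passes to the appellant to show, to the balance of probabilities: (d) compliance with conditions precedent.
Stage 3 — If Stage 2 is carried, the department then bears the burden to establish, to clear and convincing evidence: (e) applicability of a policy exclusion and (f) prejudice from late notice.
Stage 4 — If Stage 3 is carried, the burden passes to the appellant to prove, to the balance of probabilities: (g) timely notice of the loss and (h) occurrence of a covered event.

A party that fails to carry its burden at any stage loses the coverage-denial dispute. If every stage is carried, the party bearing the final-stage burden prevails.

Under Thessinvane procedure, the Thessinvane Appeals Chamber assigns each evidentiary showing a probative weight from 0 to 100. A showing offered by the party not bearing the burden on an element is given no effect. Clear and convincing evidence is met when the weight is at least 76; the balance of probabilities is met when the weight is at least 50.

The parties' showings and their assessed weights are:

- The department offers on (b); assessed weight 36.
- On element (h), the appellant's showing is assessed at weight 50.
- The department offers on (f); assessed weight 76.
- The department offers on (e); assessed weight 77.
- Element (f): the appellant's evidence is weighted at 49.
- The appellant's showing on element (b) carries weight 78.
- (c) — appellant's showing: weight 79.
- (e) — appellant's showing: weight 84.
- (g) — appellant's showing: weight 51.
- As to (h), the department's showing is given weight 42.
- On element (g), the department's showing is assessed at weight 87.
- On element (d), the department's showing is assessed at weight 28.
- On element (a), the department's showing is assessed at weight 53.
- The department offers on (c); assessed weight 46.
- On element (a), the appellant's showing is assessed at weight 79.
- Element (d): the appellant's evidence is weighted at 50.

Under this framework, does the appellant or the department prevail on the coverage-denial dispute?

appellant

Stage 1 — burden on appellant; standard: clear and convincing evidence (weight is at least 76).
    (a): 79 (department's 53 disregarded) ≥ 76 [met]
    (b): 78 (department's 36 disregarded) ≥ 76 [met]
    (c): 79 (department's 46 disregarded) ≥ 76 [met]
  Stage 1 is satisfied; the appellant continues to bear the burden.
Stage 2 — burden on appellant; standard: the balance of probabilities (weight is at least 50).
    (d): 50 (department's 28 disregarded) ≥ 50 [met]
  Stage 2 carried; the burden shifts to the department.
Stage 3 — burden on department; standard: clear and convincing evidence (weight is at least 76).
    (e): 77 (appellant's 84 disregarded) ≥ 76 [met]
    (f): 76 (appellant's 49 disregarded) ≥ 76 [met]
  The department carries Stage 3; the appellant now bears the burden.
Stage 4 — burden on appellant; standard: the balance of probabilities (weight is at least 50).
    (g): 51 (department's 87 disregarded) ≥ 50 [met]
    (h): 50 (department's 42 disregarded) ≥ 50 [met]
  Stage 4 carried; the final stage is satisfied.
Every stage carried; the appellant prevails.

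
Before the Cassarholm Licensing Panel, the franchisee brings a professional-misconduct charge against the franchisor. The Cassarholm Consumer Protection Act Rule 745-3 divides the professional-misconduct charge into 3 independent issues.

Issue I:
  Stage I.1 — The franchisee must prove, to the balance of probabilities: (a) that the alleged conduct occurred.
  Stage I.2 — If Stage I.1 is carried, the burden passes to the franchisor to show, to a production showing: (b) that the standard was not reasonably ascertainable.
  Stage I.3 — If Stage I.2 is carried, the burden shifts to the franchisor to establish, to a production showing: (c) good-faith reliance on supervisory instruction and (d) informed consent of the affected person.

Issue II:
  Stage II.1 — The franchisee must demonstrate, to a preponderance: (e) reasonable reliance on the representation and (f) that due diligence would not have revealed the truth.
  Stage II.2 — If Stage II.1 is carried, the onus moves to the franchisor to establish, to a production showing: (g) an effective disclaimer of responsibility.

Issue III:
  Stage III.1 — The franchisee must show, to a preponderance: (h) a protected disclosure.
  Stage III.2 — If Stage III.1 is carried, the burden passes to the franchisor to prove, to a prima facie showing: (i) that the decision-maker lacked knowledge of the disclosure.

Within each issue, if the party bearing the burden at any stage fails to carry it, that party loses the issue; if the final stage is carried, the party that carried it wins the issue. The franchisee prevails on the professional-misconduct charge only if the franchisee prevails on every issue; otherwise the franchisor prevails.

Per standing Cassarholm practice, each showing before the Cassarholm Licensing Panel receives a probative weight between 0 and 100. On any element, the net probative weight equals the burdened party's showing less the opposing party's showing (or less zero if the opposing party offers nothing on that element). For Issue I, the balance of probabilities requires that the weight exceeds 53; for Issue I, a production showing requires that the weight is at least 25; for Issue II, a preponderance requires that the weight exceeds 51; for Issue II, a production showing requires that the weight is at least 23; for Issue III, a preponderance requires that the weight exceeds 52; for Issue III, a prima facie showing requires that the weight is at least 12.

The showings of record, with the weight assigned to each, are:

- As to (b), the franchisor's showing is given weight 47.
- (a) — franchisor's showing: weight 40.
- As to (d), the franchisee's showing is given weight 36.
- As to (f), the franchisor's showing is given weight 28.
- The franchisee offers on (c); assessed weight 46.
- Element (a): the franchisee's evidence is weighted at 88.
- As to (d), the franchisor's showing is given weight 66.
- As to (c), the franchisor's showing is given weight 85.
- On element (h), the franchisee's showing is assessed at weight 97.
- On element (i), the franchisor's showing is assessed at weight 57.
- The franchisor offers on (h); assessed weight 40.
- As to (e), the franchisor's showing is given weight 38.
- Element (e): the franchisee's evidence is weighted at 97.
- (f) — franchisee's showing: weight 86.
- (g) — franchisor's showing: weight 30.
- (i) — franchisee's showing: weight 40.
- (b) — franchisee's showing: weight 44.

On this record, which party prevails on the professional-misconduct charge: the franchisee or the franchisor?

— Issue I —
Stage I.1 (franchisee, the balance of probabilities, weight exceeds 53): (a) net 88−40=48 ≤ 53 — fails.
  The franchisee does not carry Stage I.1.
The franchisor prevails on this issue.
— Issue II —
Stage II.1 (franchisee, a preponderance, weight exceeds 51): (e) net 97−38=59 > 51 — meets; (f) net 86−28=58 > 51 — meets.
  All elements met. The burden passes to the franchisor.
Stage II.2 (franchisor, a production showing, weight is at least 23): (g) 30 ≥ 23 — meets.
  The franchisor carries the last stage.
With every stage satisfied, the franchisor prevails on this issue.
— Issue III —
Stage III.1 (franchisee, a preponderance, weight exceeds 52): (h) net 97−40=57 > 52 — meets.
  All elements met. The burden passes to the franchisor.
Stage III.2 (franchisor, a prima facie showing, weight is at least 12): (i) net 57−40=17 ≥ 12 — meets.
  The franchisor carries the last stage.
All stages carried — the franchisor prevails on this issue.
Per-issue: Issue I → franchisor; Issue II → franchisor; Issue III → franchisor. The franchisee must prevail on every issue; overall, the franchisor prevails.

franchisor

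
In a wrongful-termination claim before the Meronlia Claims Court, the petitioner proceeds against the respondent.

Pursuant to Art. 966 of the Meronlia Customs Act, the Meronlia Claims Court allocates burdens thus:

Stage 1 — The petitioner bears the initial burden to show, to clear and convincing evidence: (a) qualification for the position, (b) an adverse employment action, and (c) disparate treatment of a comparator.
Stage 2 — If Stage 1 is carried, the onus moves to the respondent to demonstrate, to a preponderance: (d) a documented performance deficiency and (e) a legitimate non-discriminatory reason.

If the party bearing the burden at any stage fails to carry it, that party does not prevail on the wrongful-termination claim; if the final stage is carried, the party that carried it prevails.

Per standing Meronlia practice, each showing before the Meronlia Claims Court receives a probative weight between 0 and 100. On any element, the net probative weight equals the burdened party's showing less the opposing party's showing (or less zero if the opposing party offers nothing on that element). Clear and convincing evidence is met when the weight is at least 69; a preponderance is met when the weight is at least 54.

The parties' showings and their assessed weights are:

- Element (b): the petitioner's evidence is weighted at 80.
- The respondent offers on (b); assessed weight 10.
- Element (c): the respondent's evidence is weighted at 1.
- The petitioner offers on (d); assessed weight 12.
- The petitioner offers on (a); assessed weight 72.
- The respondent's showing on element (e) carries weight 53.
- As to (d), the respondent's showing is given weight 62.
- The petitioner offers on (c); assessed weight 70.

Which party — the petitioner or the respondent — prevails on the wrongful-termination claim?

Stage 1 — burden on petitioner; standard: clear and convincing evidence (weight is at least 69).
    (a): 72 ≥ 69 [met]
    (b): 80 − 10 = 70 ≥ 69 [met]
    (c): 70 − 1 = 69 ≥ 69 [met]
  Stage 1 carried; the burden shifts to the respondent.
Stage 2 — burden on respondent; standard: a preponderance (weight is at least 54).
    (d): 62 − 12 = 50 < 54 [not met]
    (e): 53 < 54 [not met]
  The respondent does not carry Stage 2.
The petitioner prevails.

petitioner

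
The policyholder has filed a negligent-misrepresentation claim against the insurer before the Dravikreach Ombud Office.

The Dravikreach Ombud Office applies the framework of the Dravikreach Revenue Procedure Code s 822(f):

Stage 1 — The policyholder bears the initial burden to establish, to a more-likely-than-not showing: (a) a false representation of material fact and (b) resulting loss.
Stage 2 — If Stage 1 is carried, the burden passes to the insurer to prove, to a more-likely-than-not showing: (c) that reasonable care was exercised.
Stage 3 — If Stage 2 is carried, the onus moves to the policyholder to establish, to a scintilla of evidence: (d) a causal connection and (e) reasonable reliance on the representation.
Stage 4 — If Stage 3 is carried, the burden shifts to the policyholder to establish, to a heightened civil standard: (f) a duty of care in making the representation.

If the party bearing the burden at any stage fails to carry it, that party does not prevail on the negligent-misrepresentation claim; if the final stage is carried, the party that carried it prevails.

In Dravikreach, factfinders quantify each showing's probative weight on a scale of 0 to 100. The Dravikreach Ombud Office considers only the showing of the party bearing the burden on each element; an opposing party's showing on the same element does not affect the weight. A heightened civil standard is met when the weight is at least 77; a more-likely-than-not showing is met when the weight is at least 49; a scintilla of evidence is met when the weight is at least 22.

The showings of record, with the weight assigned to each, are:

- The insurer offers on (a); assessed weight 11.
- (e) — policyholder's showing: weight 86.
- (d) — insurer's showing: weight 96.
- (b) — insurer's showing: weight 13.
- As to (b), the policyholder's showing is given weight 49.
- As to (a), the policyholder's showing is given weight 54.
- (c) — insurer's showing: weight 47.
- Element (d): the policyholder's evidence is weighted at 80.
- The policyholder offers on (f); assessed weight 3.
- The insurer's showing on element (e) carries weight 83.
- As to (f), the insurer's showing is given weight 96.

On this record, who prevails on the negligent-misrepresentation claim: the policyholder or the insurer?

Stage 1 — burden on policyholder; standard: a more-likely-than-not showing (weight is at least 49).
    (a): 54 (insurer's 11 disregarded) ≥ 49 [met]
    (b): 49 (insurer's 13 disregarded) ≥ 49 [met]
  Stage 1 carried; the burden shifts to the insurer.
Stage 2 — burden on insurer; standard: a more-likely-than-not showing (weight is at least 49).
    (c): 47 < 49 [not met]
  Stage 2 not carried; the insurer fails its burden.
So the policyholder prevails.

policyholder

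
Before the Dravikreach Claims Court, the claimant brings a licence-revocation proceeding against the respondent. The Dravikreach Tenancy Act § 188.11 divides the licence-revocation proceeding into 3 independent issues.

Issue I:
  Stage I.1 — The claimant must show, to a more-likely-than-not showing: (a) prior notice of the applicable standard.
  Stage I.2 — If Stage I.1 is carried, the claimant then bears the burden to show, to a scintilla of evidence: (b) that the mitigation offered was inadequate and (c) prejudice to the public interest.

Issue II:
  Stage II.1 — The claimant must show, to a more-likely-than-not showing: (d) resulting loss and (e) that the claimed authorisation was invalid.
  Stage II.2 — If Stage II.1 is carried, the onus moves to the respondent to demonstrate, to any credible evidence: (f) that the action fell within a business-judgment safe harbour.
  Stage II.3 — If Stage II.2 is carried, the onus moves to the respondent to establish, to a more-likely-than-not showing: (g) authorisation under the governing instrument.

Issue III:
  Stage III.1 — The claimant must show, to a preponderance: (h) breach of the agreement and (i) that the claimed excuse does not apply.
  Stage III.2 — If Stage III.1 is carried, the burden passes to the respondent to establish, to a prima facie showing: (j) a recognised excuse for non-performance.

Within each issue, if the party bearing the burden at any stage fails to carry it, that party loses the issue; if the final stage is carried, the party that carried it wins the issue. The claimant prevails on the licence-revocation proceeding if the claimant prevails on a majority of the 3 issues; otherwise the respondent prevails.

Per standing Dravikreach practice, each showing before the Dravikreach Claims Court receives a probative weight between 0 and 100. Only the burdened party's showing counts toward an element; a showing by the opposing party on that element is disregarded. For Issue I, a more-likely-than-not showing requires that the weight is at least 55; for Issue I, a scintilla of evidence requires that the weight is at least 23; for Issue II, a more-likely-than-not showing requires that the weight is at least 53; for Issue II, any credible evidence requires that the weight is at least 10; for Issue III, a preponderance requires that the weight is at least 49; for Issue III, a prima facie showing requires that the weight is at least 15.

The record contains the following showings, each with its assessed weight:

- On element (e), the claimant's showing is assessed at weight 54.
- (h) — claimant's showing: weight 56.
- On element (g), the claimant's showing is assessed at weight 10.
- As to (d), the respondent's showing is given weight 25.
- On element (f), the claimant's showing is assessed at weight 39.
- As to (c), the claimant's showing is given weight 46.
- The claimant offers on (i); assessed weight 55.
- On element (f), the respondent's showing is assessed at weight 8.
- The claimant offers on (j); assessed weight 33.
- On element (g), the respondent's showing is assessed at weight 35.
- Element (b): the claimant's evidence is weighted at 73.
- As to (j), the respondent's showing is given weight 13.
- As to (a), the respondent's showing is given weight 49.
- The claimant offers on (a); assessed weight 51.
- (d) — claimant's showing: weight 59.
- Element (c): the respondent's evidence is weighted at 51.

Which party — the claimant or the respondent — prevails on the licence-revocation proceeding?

claimant

— Issue I —
Stage I.1 — burden on claimant; standard: a more-likely-than-not showing (weight is at least 55).
    (a): 51 (respondent's 49 disregarded) < 55 [not met]
  Not every element is met, so the claimant fails to carry Stage I.1.
So the respondent prevails on this issue.
— Issue II —
Stage II.1 (claimant, a more-likely-than-not showing, weight is at least 53): (d) 59 (respondent's 25 disregarded) ≥ 53 — meets; (e) 54 ≥ 53 — meets.
  Stage II.1 is satisfied; the onus moves to the respondent.
Stage II.2 (respondent, any credible evidence, weight is at least 10): (f) 8 (claimant's 39 disregarded) < 10 — fails.
  Not every element is met, so the respondent fails to carry Stage II.2.
The claimant prevails on this issue.
— Issue III —
Stage III.1 (claimant, a preponderance, weight is at least 49): (h) 56 ≥ 49 — meets; (i) 55 ≥ 49 — meets.
  Stage III.1 carried; the burden shifts to the respondent.
Stage III.2 (respondent, a prima facie showing, weight is at least 15): (j) 13 (claimant's 33 disregarded) < 15 — fails.
  Stage III.2 not carried; the respondent fails its burden.
So the claimant prevails on this issue.
Per-issue: Issue I → respondent; Issue II → claimant; Issue III → claimant. The claimant must prevail on a majority of issues; overall, the claimant prevails.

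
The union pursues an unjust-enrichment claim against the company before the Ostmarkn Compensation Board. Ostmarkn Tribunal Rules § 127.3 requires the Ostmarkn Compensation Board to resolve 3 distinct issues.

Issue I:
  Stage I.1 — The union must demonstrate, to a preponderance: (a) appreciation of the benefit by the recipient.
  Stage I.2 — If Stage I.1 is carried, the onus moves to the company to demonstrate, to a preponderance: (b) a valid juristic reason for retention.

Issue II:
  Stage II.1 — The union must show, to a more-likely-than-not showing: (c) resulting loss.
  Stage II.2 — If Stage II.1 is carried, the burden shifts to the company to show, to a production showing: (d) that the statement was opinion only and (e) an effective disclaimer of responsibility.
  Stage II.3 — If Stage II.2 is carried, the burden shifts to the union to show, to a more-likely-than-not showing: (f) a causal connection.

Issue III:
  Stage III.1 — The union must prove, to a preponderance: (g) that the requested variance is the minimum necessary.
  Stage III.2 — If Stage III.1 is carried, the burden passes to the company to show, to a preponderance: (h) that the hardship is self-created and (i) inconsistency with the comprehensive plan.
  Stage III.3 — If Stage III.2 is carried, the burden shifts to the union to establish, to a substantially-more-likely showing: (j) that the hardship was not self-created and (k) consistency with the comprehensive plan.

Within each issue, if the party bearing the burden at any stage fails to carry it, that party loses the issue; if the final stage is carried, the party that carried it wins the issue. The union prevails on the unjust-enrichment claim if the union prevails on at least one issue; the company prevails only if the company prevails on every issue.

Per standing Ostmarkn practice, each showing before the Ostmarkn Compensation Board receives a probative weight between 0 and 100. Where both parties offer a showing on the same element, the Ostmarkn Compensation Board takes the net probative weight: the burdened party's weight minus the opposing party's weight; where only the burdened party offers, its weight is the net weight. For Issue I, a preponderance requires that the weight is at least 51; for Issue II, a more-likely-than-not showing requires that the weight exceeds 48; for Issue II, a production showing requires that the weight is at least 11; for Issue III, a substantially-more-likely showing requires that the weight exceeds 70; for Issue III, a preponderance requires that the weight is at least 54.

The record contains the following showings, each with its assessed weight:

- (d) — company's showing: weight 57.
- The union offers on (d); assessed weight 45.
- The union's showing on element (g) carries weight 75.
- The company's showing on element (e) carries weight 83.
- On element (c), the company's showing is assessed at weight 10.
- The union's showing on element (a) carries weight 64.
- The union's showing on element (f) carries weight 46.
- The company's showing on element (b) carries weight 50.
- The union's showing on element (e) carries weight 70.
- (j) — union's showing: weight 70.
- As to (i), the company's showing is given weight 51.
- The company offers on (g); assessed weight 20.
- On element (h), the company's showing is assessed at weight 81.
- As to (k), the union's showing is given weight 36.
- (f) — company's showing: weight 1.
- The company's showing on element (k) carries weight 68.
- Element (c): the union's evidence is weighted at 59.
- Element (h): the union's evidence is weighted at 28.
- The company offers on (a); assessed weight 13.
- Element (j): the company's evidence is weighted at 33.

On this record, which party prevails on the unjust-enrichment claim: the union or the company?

union

— Issue I —
At Stage I.1 the union must meet a preponderance (weight is at least 51): on (a) the weight is 64 less the opposing 13 gives net 51, which does reach 51, so (a) meets the standard.
  All elements met. The burden passes to the company.
At Stage I.2 the company must meet a preponderance (weight is at least 51): on (b) the weight is 50, < 51, so (b) does not meet the standard.
  The company does not carry Stage I.2.
So the union prevails on this issue.
— Issue II —
Stage II.1 (union, a more-likely-than-not showing, weight exceeds 48): (c) net 59−10=49 > 48 — meets.
  Stage II.1 is satisfied; the onus moves to the company.
Stage II.2 (company, a production showing, weight is at least 11): (d) net 57−45=12 ≥ 11 — meets; (e) net 83−70=13 ≥ 11 — meets.
  Stage II.2 carried; the burden shifts to the union.
Stage II.3 (union, a more-likely-than-not showing, weight exceeds 48): (f) net 46−1=45 ≤ 48 — fails.
  Not every element is met, so the union fails to carry Stage II.3.
The analysis ends at Stage II.3; the company prevails on this issue.
— Issue III —
Stage III.1 — burden on union; standard: a preponderance (weight is at least 54).
    (g): 75 − 20 = 55 ≥ 54 [met]
  Stage III.1 is satisfied; the onus moves to the company.
Stage III.2 — burden on company; standard: a preponderance (weight is at least 54).
    (h): 81 − 28 = 53 < 54 [not met]
    (i): 51 < 54 [not met]
  Not every element is met, so the company fails to carry Stage III.2.
So the union prevails on this issue.
Per-issue: Issue I → union; Issue II → company; Issue III → union. The union must prevail on at least one issue; overall, the union prevails.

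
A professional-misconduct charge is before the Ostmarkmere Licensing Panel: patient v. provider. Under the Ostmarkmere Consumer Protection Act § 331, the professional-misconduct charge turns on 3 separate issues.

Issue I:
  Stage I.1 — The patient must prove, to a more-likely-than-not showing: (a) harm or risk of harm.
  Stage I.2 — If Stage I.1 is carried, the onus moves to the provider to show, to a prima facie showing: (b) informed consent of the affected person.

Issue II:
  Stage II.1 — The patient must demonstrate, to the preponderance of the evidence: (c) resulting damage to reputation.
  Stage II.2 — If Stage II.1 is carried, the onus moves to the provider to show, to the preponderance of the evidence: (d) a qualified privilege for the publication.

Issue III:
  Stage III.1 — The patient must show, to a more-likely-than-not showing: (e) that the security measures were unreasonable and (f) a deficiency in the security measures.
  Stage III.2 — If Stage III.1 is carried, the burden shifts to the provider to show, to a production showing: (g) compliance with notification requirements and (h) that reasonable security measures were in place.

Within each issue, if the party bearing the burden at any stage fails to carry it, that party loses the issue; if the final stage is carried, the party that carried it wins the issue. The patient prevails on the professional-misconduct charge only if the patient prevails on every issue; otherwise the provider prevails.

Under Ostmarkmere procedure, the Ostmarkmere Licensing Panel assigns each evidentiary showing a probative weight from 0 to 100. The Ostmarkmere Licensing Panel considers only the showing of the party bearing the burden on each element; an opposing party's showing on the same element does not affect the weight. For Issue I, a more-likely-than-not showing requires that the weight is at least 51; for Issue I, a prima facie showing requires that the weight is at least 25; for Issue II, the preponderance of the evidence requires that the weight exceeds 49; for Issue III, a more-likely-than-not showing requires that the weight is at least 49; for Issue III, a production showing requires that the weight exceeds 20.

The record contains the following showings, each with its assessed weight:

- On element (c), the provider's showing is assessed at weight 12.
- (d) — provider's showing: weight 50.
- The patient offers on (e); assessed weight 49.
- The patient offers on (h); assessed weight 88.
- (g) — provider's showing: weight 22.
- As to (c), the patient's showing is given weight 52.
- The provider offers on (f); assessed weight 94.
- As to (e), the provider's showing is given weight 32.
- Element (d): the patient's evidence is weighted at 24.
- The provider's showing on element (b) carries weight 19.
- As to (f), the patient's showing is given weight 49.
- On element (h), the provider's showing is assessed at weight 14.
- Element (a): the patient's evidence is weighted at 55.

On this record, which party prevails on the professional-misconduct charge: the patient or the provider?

— Issue I —
At Stage I.1 the patient must meet a more-likely-than-not showing (weight is at least 51): on (a) the weight is 55, ≥ 51, so (a) meets the standard.
  All elements met. The burden passes to the provider.
At Stage I.2 the provider must meet a prima facie showing (weight is at least 25): on (b) the weight is 19, which does not reach 25, so (b) does not meet the standard.
  Stage I.2 not carried; the provider fails its burden.
So the patient prevails on this issue.
— Issue II —
Stage II.1 — burden on patient; standard: the preponderance of the evidence (weight exceeds 49).
    (c): 52 (provider's 12 disregarded) > 49 [met]
  Stage II.1 carried; the burden shifts to the provider.
Stage II.2 — burden on provider; standard: the preponderance of the evidence (weight exceeds 49).
    (d): 50 (patient's 24 disregarded) > 49 [met]
  The provider carries the last stage.
All stages carried — the provider prevails on this issue.
— Issue III —
At Stage III.1 the patient must meet a more-likely-than-not showing (weight is at least 49): on (e) the weight is 49 (the provider's 32 is given no effect), which does reach 49, so (e) meets the standard; on (f) the weight is 49 (the provider's 94 is given no effect), ≥ 49, so (f) meets the standard.
  All elements met. The burden passes to the provider.
At Stage III.2 the provider must meet a production showing (weight exceeds 20): on (g) the weight is 22, which does exceed 20, so (g) meets the standard; on (h) the weight is 14 (the patient's 88 is given no effect), ≤ 20, so (h) does not meet the standard.
  Not every element is met, so the provider fails to carry Stage III.2.
The analysis ends at Stage III.2; the patient prevails on this issue.
Per-issue: Issue I → patient; Issue II → provider; Issue III → patient. The patient must prevail on every issue; overall, the provider prevails.

provider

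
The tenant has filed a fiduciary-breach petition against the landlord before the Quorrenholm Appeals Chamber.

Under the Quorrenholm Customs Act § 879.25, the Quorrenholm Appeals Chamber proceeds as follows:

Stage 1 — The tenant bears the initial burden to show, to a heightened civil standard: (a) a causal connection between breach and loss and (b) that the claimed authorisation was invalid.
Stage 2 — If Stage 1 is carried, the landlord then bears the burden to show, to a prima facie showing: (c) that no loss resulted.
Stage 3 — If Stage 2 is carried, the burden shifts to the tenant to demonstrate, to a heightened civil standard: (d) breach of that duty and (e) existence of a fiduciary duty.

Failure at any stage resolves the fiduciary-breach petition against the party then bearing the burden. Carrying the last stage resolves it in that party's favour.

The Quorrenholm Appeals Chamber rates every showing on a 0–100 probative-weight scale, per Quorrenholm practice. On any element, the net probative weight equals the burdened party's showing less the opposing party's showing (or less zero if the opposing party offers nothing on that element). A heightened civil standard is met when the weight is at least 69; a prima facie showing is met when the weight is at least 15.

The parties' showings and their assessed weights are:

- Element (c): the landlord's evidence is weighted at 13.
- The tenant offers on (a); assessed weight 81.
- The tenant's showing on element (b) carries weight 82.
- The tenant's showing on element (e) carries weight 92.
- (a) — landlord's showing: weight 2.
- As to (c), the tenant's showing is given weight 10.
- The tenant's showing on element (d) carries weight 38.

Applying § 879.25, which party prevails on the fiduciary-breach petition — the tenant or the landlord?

Stage 1 — burden on tenant; standard: a heightened civil standard (weight is at least 69).
    (a): 81 − 2 = 79 ≥ 69 [met]
    (b): 82 ≥ 69 [met]
  The tenant carries Stage 1; the landlord now bears the burden.
Stage 2 — burden on landlord; standard: a prima facie showing (weight is at least 15).
    (c): 13 − 10 = 3 < 15 [not met]
  Stage 2 not carried; the landlord fails its burden.
The analysis ends at Stage 2; the tenant prevails.

tenant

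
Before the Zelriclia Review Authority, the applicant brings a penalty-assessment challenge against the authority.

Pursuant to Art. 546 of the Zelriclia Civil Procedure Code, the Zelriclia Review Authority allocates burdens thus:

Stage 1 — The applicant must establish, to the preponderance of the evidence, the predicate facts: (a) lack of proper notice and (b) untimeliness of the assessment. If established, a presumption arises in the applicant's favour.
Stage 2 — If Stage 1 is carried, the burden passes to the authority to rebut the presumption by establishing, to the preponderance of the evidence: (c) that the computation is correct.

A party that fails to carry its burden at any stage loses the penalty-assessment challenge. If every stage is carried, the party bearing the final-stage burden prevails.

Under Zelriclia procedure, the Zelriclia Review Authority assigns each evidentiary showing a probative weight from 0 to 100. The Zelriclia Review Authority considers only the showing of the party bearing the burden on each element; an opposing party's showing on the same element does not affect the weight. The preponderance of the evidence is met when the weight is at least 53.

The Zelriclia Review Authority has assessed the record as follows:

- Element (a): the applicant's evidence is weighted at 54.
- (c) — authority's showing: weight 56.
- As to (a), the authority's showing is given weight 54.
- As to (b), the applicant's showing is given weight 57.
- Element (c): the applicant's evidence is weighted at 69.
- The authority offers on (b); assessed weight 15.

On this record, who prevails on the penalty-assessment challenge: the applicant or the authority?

Stage 1 (applicant, the preponderance of the evidence, weight is at least 53): (a) 54 (authority's 54 disregarded) ≥ 53 — meets; (b) 57 (authority's 15 disregarded) ≥ 53 — meets.
  All elements met. The burden passes to the authority.
Stage 2 (authority, the preponderance of the evidence, weight is at least 53): (c) 56 (applicant's 69 disregarded) ≥ 53 — meets.
  The authority carries the last stage.
With every stage satisfied, the authority prevails.

authority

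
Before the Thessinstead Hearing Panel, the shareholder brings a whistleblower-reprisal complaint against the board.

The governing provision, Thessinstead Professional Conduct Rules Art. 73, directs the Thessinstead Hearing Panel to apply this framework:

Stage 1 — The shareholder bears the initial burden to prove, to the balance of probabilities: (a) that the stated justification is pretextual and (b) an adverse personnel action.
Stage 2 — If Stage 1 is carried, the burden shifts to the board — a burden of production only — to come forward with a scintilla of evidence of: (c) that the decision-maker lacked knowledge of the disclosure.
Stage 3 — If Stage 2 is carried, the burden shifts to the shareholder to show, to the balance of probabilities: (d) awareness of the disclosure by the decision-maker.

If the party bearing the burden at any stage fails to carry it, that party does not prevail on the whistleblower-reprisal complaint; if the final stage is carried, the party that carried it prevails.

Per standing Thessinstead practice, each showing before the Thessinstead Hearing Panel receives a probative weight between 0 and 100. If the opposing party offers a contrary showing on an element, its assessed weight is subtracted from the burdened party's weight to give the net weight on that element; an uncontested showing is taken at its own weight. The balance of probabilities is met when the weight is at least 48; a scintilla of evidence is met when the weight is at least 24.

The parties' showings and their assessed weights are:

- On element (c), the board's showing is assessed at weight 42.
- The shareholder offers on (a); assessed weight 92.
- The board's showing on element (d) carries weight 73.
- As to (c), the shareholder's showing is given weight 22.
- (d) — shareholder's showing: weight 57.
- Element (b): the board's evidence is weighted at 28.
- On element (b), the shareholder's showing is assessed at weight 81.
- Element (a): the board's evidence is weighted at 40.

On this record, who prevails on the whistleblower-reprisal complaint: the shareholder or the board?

shareholder

Stage 1 (shareholder, the balance of probabilities, weight is at least 48): (a) net 92−40=52 ≥ 48 — meets; (b) net 81−28=53 ≥ 48 — meets.
  Stage 1 carried; the burden shifts to the board.
Stage 2 (board, a scintilla of evidence, weight is at least 24): (c) net 42−22=20 < 24 — fails.
  The board does not carry Stage 2.
The analysis ends at Stage 2; the shareholder prevails.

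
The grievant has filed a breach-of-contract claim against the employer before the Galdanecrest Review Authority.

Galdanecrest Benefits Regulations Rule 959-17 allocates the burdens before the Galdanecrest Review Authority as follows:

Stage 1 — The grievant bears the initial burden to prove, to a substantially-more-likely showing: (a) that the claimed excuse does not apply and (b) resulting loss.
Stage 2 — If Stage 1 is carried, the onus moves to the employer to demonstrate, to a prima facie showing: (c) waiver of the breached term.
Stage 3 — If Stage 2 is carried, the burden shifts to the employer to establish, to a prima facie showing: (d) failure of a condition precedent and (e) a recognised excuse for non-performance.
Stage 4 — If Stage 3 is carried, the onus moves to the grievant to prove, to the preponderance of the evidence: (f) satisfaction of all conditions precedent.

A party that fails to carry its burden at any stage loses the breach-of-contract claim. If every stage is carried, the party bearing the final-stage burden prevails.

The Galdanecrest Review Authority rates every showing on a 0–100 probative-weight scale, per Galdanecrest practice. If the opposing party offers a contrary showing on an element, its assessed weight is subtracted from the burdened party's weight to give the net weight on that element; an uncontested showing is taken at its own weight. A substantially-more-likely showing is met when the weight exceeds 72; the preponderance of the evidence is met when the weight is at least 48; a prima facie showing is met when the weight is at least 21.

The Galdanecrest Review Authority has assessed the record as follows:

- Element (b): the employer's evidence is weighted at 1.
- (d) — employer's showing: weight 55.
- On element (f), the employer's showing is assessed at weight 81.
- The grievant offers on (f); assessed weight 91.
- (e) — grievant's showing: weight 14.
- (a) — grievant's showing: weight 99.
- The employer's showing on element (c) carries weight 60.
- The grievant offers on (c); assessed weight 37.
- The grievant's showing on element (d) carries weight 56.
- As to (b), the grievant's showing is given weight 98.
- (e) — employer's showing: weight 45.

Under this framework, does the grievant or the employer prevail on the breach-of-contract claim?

At Stage 1 the grievant must meet a substantially-more-likely showing (weight exceeds 72): on (a) the weight is 99, > 72, so (a) meets the standard; on (b) the weight is 98 less the opposing 1 gives net 97, > 72, so (b) meets the standard.
  Stage 1 carried; the burden shifts to the employer.
At Stage 2 the employer must meet a prima facie showing (weight is at least 21): on (c) the weight is 60 less the opposing 37 gives net 23, ≥ 21, so (c) meets the standard.
  All elements met. The employer retains the burden for Stage 3.
At Stage 3 the employer must meet a prima facie showing (weight is at least 21): on (d) the weight is 55 less the opposing 56 gives net -1, < 21, so (d) does not meet the standard; on (e) the weight is 45 less the opposing 14 gives net 31, which does reach 21, so (e) meets the standard.
  Stage 3 not carried; the employer fails its burden.
The analysis ends at Stage 3; the grievant prevails.

grievant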